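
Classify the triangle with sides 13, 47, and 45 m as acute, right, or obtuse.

Compare the square of the longest side to the sum of squares of the other two: 13² + 45² = 2194 < 2209 = 47².

obtuse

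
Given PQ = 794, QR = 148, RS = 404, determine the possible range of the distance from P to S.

242 ≤ PS ≤ 1346

The maximum is all hops collinear in one direction: 794 + 148 + 404 = 1346.
The longest hop is 794; the others sum to 552. Folding the others back against it leaves at least 794 − 552 = 242.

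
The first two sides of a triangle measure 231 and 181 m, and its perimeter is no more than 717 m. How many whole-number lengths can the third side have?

255

Triangle inequality: 50 < x < 412. Perimeter ≤ 717 gives x ≤ 717 − 231 − 181 = 305.
So 50 < x ≤ 305; integers 51 through 305: 255 values.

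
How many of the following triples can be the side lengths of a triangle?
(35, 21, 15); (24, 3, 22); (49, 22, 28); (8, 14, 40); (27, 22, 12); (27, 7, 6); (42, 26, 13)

(15,21,35): 15+21 > 35 → valid
(3,22,24): 3+22 > 24 → valid
(22,28,49): 22+28 > 49 → valid
(8,14,40): 8+14 ≤ 40 → not valid
(12,22,27): 12+22 > 27 → valid
(6,7,27): 6+7 ≤ 27 → not valid
(13,26,42): 13+26 ≤ 42 → not valid
4 of the 7 triples form a triangle.

4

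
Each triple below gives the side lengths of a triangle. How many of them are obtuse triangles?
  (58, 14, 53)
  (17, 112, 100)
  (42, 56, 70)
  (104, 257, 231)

(58,14,53): 14²+53² = 3005 < 3364 = 58² → obtuse
(17,112,100): 17²+100² = 10289 < 12544 = 112² → obtuse
(42,56,70): 42²+56² = 4900 = 70² → right
(104,257,231): 104²+231² = 64177 < 66049 = 257² → obtuse
3 of the 4 are obtuse.

3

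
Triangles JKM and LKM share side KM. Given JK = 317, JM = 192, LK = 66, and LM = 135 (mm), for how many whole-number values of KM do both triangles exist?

From triangle JKM: 125 < KM < 509.
From triangle LKM: 69 < KM < 201.
Intersection: 125 < KM < 201, so integers 126 through 200: 75 values.

75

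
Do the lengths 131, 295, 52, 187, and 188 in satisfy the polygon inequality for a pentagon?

A pentagon exists iff every side is shorter than the sum of the others — equivalently, the longest side is less than the sum of the rest.
Longest side 295 < 558 (sum of the remaining 4), so yes.

Yes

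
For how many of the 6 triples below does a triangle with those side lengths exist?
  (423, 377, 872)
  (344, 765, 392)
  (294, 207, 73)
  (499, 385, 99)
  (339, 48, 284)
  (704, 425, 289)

1

(377,423,872): 377+423 ≤ 872 → not valid
(344,392,765): 344+392 ≤ 765 → not valid
(73,207,294): 73+207 ≤ 294 → not valid
(99,385,499): 99+385 ≤ 499 → not valid
(48,284,339): 48+284 ≤ 339 → not valid
(289,425,704): 289+425 > 704 → valid
1 of the 6 triples forms a triangle.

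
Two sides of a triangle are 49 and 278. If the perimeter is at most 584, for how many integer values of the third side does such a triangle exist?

Triangle inequality: 229 < x < 327. Perimeter ≤ 584 gives x ≤ 584 − 49 − 278 = 257.
So 229 < x ≤ 257; integers 230 through 257: 28 values.

28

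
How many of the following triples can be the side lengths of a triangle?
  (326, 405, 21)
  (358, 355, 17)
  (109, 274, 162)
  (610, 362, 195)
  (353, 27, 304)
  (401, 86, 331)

2

(21,326,405): 21+326 ≤ 405 → not valid
(17,355,358): 17+355 > 358 → valid
(109,162,274): 109+162 ≤ 274 → not valid
(195,362,610): 195+362 ≤ 610 → not valid
(27,304,353): 27+304 ≤ 353 → not valid
(86,331,401): 86+331 > 401 → valid
2 of the 6 triples form a triangle.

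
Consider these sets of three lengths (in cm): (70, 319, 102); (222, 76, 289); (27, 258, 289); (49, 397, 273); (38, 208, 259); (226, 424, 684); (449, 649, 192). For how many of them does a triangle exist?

(70,102,319): 70+102 ≤ 319 → not valid
(76,222,289): 76+222 > 289 → valid
(27,258,289): 27+258 ≤ 289 → not valid
(49,273,397): 49+273 ≤ 397 → not valid
(38,208,259): 38+208 ≤ 259 → not valid
(226,424,684): 226+424 ≤ 684 → not valid
(192,449,649): 192+449 ≤ 649 → not valid
1 of the 7 triples forms a triangle.

1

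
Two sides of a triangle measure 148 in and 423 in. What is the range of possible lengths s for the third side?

By the triangle inequality, s must be less than 148 + 423 = 571 and greater than |148 − 423| = 275.

275 < s < 571 (in)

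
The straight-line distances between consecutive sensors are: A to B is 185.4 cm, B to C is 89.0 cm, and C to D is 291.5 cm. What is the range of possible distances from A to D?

The maximum is all hops collinear in one direction: 185.4 + 89.0 + 291.5 = 565.9.
The longest hop is 291.5; the others sum to 274.4. Folding the others back against it leaves at least 291.5 − 274.4 = 17.1.

17.1 ≤ AD ≤ 565.9 cm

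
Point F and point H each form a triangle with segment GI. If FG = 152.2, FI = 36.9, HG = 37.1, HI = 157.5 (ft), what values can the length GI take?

120.4 < GI < 189.1

From triangle FGI: |152.2 − 36.9| < GI < 152.2 + 36.9, i.e. 115.3 < GI < 189.1.
From triangle HGI: 120.4 < GI < 194.6.
Both must hold, so GI lies in the intersection.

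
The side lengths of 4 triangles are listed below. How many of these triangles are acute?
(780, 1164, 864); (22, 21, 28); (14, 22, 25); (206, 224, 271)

(780,1164,864): 780²+864² = 1354896 = 1164² → right
(22,21,28): 21²+22² = 925 > 784 = 28² → acute
(14,22,25): 14²+22² = 680 > 625 = 25² → acute
(206,224,271): 206²+224² = 92612 > 73441 = 271² → acute
3 of the 4 are acute.

3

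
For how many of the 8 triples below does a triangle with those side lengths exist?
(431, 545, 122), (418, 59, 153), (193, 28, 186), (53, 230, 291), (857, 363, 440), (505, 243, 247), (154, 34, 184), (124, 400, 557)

3

(122,431,545): 122+431 > 545 → valid
(59,153,418): 59+153 ≤ 418 → not valid
(28,186,193): 28+186 > 193 → valid
(53,230,291): 53+230 ≤ 291 → not valid
(363,440,857): 363+440 ≤ 857 → not valid
(243,247,505): 243+247 ≤ 505 → not valid
(34,154,184): 34+154 > 184 → valid
(124,400,557): 124+400 ≤ 557 → not valid
3 of the 8 triples form a triangle.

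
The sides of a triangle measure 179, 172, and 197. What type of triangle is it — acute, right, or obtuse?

Compare the square of the longest side to the sum of squares of the other two: 172² + 179² = 61625 > 38809 = 197².

acute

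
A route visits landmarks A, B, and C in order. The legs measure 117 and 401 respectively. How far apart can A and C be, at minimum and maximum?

By the triangle inequality, |117 − 401| ≤ AC ≤ 117 + 401.

284 ≤ AC ≤ 518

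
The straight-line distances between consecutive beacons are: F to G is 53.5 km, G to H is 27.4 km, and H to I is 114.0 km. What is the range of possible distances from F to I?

33.1 ≤ FI ≤ 194.9 km

The maximum is all hops collinear in one direction: 53.5 + 27.4 + 114.0 = 194.9.
The longest hop is 114.0; the others sum to 80.9. Folding the others back against it leaves at least 114.0 − 80.9 = 33.1.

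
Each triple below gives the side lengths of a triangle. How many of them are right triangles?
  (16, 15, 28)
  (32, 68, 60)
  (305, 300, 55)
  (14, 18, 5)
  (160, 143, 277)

2

(16,15,28): 15²+16² = 481 < 784 = 28² → obtuse
(32,68,60): 32²+60² = 4624 = 68² → right
(305,300,55): 55²+300² = 93025 = 305² → right
(14,18,5): 5²+14² = 221 < 324 = 18² → obtuse
(160,143,277): 143²+160² = 46049 < 76729 = 277² → obtuse
2 of the 5 are right.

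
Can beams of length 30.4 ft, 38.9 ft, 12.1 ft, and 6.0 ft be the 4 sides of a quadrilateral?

Yes

A quadrilateral exists iff every side is shorter than the sum of the others — equivalently, the longest side is less than the sum of the rest.
Longest side 38.9 < 48.5 (sum of the remaining 3), so yes.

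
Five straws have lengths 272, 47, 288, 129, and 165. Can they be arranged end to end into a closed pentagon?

Yes

A pentagon exists iff every side is shorter than the sum of the others — equivalently, the longest side is less than the sum of the rest.
Longest side 288 < 613 (sum of the remaining 4), so yes.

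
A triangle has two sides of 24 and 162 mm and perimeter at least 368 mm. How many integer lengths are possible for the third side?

Triangle inequality: 138 < x < 186. Perimeter ≥ 368 gives x ≥ 368 − 24 − 162 = 182.
So 182 ≤ x < 186; integers 182 through 185: 4 values.

4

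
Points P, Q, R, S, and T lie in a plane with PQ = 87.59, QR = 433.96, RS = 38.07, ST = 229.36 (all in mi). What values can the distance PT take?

78.94 ≤ PT ≤ 788.98 mi

The maximum is all hops collinear in one direction: 87.59 + 433.96 + 38.07 + 229.36 = 788.98.
The longest hop is 433.96; the others sum to 355.02. Folding the others back against it leaves at least 433.96 − 355.02 = 78.94.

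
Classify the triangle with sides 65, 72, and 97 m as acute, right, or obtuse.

right

Compare the square of the longest side to the sum of squares of the other two: 65² + 72² = 9409 = 97².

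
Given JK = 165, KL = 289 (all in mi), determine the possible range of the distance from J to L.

By the triangle inequality, |165 − 289| ≤ JL ≤ 165 + 289.

124 ≤ JL ≤ 454 mi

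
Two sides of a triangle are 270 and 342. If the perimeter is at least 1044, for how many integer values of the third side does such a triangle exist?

180

Triangle inequality: 72 < x < 612. Perimeter ≥ 1044 gives x ≥ 1044 − 270 − 342 = 432.
So 432 ≤ x < 612; integers 432 through 611: 180 values.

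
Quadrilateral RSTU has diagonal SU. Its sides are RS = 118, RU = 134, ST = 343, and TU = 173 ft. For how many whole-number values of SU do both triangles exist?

81

From triangle RSU: 16 < SU < 252.
From triangle TSU: 170 < SU < 516.
Intersection: 170 < SU < 252, so integers 171 through 251: 81 values.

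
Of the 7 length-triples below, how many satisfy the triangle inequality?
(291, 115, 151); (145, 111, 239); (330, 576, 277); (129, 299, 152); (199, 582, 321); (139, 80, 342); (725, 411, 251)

(115,151,291): 115+151 ≤ 291 → not valid
(111,145,239): 111+145 > 239 → valid
(277,330,576): 277+330 > 576 → valid
(129,152,299): 129+152 ≤ 299 → not valid
(199,321,582): 199+321 ≤ 582 → not valid
(80,139,342): 80+139 ≤ 342 → not valid
(251,411,725): 251+411 ≤ 725 → not valid
2 of the 7 triples form a triangle.

2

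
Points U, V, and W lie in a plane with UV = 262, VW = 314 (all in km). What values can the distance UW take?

By the triangle inequality, |262 − 314| ≤ UW ≤ 262 + 314.

52 ≤ UW ≤ 576 km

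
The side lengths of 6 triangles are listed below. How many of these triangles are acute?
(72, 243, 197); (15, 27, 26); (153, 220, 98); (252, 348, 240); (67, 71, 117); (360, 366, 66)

1

(72,243,197): 72²+197² = 43993 < 59049 = 243² → obtuse
(15,27,26): 15²+26² = 901 > 729 = 27² → acute
(153,220,98): 98²+153² = 33013 < 48400 = 220² → obtuse
(252,348,240): 240²+252² = 121104 = 348² → right
(67,71,117): 67²+71² = 9530 < 13689 = 117² → obtuse
(360,366,66): 66²+360² = 133956 = 366² → right
1 of the 6 is acute.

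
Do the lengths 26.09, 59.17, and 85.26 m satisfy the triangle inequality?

The two shorter sides sum to 85.26, exactly equal to the longest side 85.26.
That gives only a degenerate (flat) triangle — the inequality must be strict.

No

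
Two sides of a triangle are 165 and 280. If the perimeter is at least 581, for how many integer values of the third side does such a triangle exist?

309

Triangle inequality: 115 < x < 445. Perimeter ≥ 581 gives x ≥ 581 − 165 − 280 = 136.
So 136 ≤ x < 445; integers 136 through 444: 309 values.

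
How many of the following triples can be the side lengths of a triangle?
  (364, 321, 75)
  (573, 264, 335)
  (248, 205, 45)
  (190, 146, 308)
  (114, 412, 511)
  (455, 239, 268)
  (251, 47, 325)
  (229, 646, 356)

(75,321,364): 75+321 > 364 → valid
(264,335,573): 264+335 > 573 → valid
(45,205,248): 45+205 > 248 → valid
(146,190,308): 146+190 > 308 → valid
(114,412,511): 114+412 > 511 → valid
(239,268,455): 239+268 > 455 → valid
(47,251,325): 47+251 ≤ 325 → not valid
(229,356,646): 229+356 ≤ 646 → not valid
6 of the 8 triples form a triangle.

6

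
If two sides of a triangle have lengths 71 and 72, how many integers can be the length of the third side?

The third side lies in the open interval (1, 143).
Integers from 2 to 142 inclusive: 142 − 2 + 1 = 141.

141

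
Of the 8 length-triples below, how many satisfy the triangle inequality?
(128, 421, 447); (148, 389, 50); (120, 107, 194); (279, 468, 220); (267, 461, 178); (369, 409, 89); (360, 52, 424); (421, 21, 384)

4

(128,421,447): 128+421 > 447 → valid
(50,148,389): 50+148 ≤ 389 → not valid
(107,120,194): 107+120 > 194 → valid
(220,279,468): 220+279 > 468 → valid
(178,267,461): 178+267 ≤ 461 → not valid
(89,369,409): 89+369 > 409 → valid
(52,360,424): 52+360 ≤ 424 → not valid
(21,384,421): 21+384 ≤ 421 → not valid
4 of the 8 triples form a triangle.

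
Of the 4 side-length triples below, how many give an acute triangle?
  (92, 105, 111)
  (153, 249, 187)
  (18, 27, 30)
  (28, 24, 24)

(92,105,111): 92²+105² = 19489 > 12321 = 111² → acute
(153,249,187): 153²+187² = 58378 < 62001 = 249² → obtuse
(18,27,30): 18²+27² = 1053 > 900 = 30² → acute
(28,24,24): 24²+24² = 1152 > 784 = 28² → acute
3 of the 4 are acute.

3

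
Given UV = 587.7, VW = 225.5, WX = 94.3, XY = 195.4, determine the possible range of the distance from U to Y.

72.5 ≤ UY ≤ 1102.9

The maximum is all hops collinear in one direction: 587.7 + 225.5 + 94.3 + 195.4 = 1102.9.
The longest hop is 587.7; the others sum to 515.2. Folding the others back against it leaves at least 587.7 − 515.2 = 72.5.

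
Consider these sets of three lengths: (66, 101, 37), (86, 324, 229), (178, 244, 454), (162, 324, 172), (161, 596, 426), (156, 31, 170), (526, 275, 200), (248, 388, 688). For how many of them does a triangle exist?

(37,66,101): 37+66 > 101 → valid
(86,229,324): 86+229 ≤ 324 → not valid
(178,244,454): 178+244 ≤ 454 → not valid
(162,172,324): 162+172 > 324 → valid
(161,426,596): 161+426 ≤ 596 → not valid
(31,156,170): 31+156 > 170 → valid
(200,275,526): 200+275 ≤ 526 → not valid
(248,388,688): 248+388 ≤ 688 → not valid
3 of the 8 triples form a triangle.

3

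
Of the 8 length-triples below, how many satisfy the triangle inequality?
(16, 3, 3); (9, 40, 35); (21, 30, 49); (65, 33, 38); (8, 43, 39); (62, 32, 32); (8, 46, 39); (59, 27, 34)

7

(3,3,16): 3+3 ≤ 16 → not valid
(9,35,40): 9+35 > 40 → valid
(21,30,49): 21+30 > 49 → valid
(33,38,65): 33+38 > 65 → valid
(8,39,43): 8+39 > 43 → valid
(32,32,62): 32+32 > 62 → valid
(8,39,46): 8+39 > 46 → valid
(27,34,59): 27+34 > 59 → valid
7 of the 8 triples form a triangle.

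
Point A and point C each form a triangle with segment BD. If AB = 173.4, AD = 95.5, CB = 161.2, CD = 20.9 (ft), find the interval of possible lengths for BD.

140.3 < BD < 182.1

From triangle ABD: |173.4 − 95.5| < BD < 173.4 + 95.5, i.e. 77.9 < BD < 268.9.
From triangle CBD: 140.3 < BD < 182.1.
Both must hold, so BD lies in the intersection.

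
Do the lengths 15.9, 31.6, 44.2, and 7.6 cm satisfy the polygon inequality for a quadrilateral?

A quadrilateral exists iff every side is shorter than the sum of the others — equivalently, the longest side is less than the sum of the rest.
Longest side 44.2 < 55.1 (sum of the remaining 3), so yes.

Yes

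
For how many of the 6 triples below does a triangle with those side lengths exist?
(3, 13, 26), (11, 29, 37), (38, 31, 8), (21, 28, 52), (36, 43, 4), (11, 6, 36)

(3,13,26): 3+13 ≤ 26 → not valid
(11,29,37): 11+29 > 37 → valid
(8,31,38): 8+31 > 38 → valid
(21,28,52): 21+28 ≤ 52 → not valid
(4,36,43): 4+36 ≤ 43 → not valid
(6,11,36): 6+11 ≤ 36 → not valid
2 of the 6 triples form a triangle.

2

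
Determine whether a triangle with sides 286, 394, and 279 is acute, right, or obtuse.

acute

Compare the square of the longest side to the sum of squares of the other two: 279² + 286² = 159637 > 155236 = 394².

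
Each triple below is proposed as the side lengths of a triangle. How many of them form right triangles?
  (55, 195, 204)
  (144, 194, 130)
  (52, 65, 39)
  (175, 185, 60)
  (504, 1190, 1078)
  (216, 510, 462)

(55,195,204): 55²+195² = 41050 < 41616 = 204² → obtuse
(144,194,130): 130²+144² = 37636 = 194² → right
(52,65,39): 39²+52² = 4225 = 65² → right
(175,185,60): 60²+175² = 34225 = 185² → right
(504,1190,1078): 504²+1078² = 1416100 = 1190² → right
(216,510,462): 216²+462² = 260100 = 510² → right
5 of the 6 are right.

5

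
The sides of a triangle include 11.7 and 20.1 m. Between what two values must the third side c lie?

By the triangle inequality, c must be less than 11.7 + 20.1 = 31.8 and greater than |11.7 − 20.1| = 8.4.

8.4 < c < 31.8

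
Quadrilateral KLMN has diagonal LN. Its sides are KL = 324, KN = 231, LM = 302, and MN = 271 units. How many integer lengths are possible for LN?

461

From triangle KLN: 93 < LN < 555.
From triangle MLN: 31 < LN < 573.
Intersection: 93 < LN < 555, so integers 94 through 554: 461 values.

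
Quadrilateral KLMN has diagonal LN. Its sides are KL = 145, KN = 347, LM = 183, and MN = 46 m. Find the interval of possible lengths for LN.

202 < LN < 229

From triangle KLN: |145 − 347| < LN < 145 + 347, i.e. 202 < LN < 492.
From triangle MLN: 137 < LN < 229.
Both must hold, so LN lies in the intersection.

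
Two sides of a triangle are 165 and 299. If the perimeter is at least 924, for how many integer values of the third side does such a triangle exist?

Triangle inequality: 134 < x < 464. Perimeter ≥ 924 gives x ≥ 924 − 165 − 299 = 460.
So 460 ≤ x < 464; integers 460 through 463: 4 values.

4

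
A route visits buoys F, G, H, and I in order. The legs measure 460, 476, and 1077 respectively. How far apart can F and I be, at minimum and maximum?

141 ≤ FI ≤ 2013

The maximum is all hops collinear in one direction: 460 + 476 + 1077 = 2013.
The longest hop is 1077; the others sum to 936. Folding the others back against it leaves at least 1077 − 936 = 141.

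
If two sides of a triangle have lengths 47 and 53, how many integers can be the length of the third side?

The third side lies in the open interval (6, 100).
Integers from 7 to 99 inclusive: 99 − 7 + 1 = 93.

93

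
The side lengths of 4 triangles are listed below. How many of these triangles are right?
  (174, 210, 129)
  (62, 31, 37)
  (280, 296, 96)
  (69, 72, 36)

1

(174,210,129): 129²+174² = 46917 > 44100 = 210² → acute
(62,31,37): 31²+37² = 2330 < 3844 = 62² → obtuse
(280,296,96): 96²+280² = 87616 = 296² → right
(69,72,36): 36²+69² = 6057 > 5184 = 72² → acute
1 of the 4 is right.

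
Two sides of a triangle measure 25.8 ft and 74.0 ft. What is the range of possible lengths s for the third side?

By the triangle inequality, s must be less than 25.8 + 74.0 = 99.8 and greater than |25.8 − 74.0| = 48.2.

48.2 < s < 99.8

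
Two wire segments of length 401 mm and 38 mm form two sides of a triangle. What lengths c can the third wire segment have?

363 < c < 439

By the triangle inequality, c must be less than 401 + 38 = 439 and greater than |401 − 38| = 363.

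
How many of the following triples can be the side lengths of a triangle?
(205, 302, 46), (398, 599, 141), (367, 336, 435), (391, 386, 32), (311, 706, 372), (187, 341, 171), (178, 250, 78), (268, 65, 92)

(46,205,302): 46+205 ≤ 302 → not valid
(141,398,599): 141+398 ≤ 599 → not valid
(336,367,435): 336+367 > 435 → valid
(32,386,391): 32+386 > 391 → valid
(311,372,706): 311+372 ≤ 706 → not valid
(171,187,341): 171+187 > 341 → valid
(78,178,250): 78+178 > 250 → valid
(65,92,268): 65+92 ≤ 268 → not valid
4 of the 8 triples form a triangle.

4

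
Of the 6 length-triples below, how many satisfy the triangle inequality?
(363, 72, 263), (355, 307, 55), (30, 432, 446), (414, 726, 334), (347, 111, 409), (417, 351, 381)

5

(72,263,363): 72+263 ≤ 363 → not valid
(55,307,355): 55+307 > 355 → valid
(30,432,446): 30+432 > 446 → valid
(334,414,726): 334+414 > 726 → valid
(111,347,409): 111+347 > 409 → valid
(351,381,417): 351+381 > 417 → valid
5 of the 6 triples form a triangle.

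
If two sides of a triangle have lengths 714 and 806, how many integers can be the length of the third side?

The third side lies in the open interval (92, 1520).
Integers from 93 to 1519 inclusive: 1519 − 93 + 1 = 1427.

1427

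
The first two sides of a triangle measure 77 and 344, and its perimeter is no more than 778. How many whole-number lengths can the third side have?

Triangle inequality: 267 < x < 421. Perimeter ≤ 778 gives x ≤ 778 − 77 − 344 = 357.
So 267 < x ≤ 357; integers 268 through 357: 90 values.

90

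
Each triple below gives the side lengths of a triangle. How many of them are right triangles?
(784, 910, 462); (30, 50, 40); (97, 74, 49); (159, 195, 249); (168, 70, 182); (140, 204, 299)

3

(784,910,462): 462²+784² = 828100 = 910² → right
(30,50,40): 30²+40² = 2500 = 50² → right
(97,74,49): 49²+74² = 7877 < 9409 = 97² → obtuse
(159,195,249): 159²+195² = 63306 > 62001 = 249² → acute
(168,70,182): 70²+168² = 33124 = 182² → right
(140,204,299): 140²+204² = 61216 < 89401 = 299² → obtuse
3 of the 6 are right.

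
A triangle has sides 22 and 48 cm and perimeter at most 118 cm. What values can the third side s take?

Triangle inequality alone gives 26 < s < 70.
The perimeter condition gives s ≤ 118 − 22 − 48 = 48.
Intersecting the two: 26 < s ≤ 48.

26 < s ≤ 48 cm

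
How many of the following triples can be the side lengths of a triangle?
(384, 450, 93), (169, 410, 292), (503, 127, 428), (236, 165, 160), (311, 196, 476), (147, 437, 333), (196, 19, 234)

(93,384,450): 93+384 > 450 → valid
(169,292,410): 169+292 > 410 → valid
(127,428,503): 127+428 > 503 → valid
(160,165,236): 160+165 > 236 → valid
(196,311,476): 196+311 > 476 → valid
(147,333,437): 147+333 > 437 → valid
(19,196,234): 19+196 ≤ 234 → not valid
6 of the 7 triples form a triangle.

6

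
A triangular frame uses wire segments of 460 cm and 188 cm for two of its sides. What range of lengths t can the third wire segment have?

By the triangle inequality, t must be less than 460 + 188 = 648 and greater than |460 − 188| = 272.

272 < t < 648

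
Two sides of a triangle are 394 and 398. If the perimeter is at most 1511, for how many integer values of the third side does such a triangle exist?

715

Triangle inequality: 4 < x < 792. Perimeter ≤ 1511 gives x ≤ 1511 − 394 − 398 = 719.
So 4 < x ≤ 719; integers 5 through 719: 715 values.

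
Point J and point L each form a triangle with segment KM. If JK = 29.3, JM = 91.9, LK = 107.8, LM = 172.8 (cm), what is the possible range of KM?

65.0 < KM < 121.2

From triangle JKM: |29.3 − 91.9| < KM < 29.3 + 91.9, i.e. 62.6 < KM < 121.2.
From triangle LKM: 65.0 < KM < 280.6.
Both must hold, so KM lies in the intersection.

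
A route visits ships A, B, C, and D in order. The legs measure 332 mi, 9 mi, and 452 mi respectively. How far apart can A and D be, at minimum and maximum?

111 ≤ AD ≤ 793 mi

The maximum is all hops collinear in one direction: 332 + 9 + 452 = 793.
The longest hop is 452; the others sum to 341. Folding the others back against it leaves at least 452 − 341 = 111.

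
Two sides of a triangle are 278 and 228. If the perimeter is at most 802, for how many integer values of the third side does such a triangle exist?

246

Triangle inequality: 50 < x < 506. Perimeter ≤ 802 gives x ≤ 802 − 278 − 228 = 296.
So 50 < x ≤ 296; integers 51 through 296: 246 values.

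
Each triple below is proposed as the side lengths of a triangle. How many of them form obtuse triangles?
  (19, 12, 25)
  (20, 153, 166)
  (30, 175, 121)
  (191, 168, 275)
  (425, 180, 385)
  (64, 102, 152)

4

(19,12,25): 12²+19² = 505 < 625 = 25² → obtuse
(20,153,166): 20²+153² = 23809 < 27556 = 166² → obtuse
(30,175,121): 30+121 ≤ 175, not a triangle
(191,168,275): 168²+191² = 64705 < 75625 = 275² → obtuse
(425,180,385): 180²+385² = 180625 = 425² → right
(64,102,152): 64²+102² = 14500 < 23104 = 152² → obtuse
4 of the 6 are obtuse.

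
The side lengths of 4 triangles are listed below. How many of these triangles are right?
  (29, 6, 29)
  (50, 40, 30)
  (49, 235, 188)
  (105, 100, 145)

(29,6,29): 6²+29² = 877 > 841 = 29² → acute
(50,40,30): 30²+40² = 2500 = 50² → right
(49,235,188): 49²+188² = 37745 < 55225 = 235² → obtuse
(105,100,145): 100²+105² = 21025 = 145² → right
2 of the 4 are right.

2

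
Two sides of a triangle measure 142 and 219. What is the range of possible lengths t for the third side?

By the triangle inequality, t must be less than 142 + 219 = 361 and greater than |142 − 219| = 77.

77 < t < 361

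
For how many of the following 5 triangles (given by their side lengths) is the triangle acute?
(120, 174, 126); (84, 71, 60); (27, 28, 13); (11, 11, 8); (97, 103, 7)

(120,174,126): 120²+126² = 30276 = 174² → right
(84,71,60): 60²+71² = 8641 > 7056 = 84² → acute
(27,28,13): 13²+27² = 898 > 784 = 28² → acute
(11,11,8): 8²+11² = 185 > 121 = 11² → acute
(97,103,7): 7²+97² = 9458 < 10609 = 103² → obtuse
3 of the 5 are acute.

3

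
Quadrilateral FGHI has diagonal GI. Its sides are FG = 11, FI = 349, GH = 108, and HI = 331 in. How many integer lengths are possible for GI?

From triangle FGI: 338 < GI < 360.
From triangle HGI: 223 < GI < 439.
Intersection: 338 < GI < 360, so integers 339 through 359: 21 values.

21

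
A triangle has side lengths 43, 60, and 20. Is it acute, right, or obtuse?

obtuse

Compare the square of the longest side to the sum of squares of the other two: 20² + 43² = 2249 < 3600 = 60².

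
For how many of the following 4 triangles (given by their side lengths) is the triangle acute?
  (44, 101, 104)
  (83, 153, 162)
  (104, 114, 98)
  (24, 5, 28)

3

(44,101,104): 44²+101² = 12137 > 10816 = 104² → acute
(83,153,162): 83²+153² = 30298 > 26244 = 162² → acute
(104,114,98): 98²+104² = 20420 > 12996 = 114² → acute
(24,5,28): 5²+24² = 601 < 784 = 28² → obtuse
3 of the 4 are acute.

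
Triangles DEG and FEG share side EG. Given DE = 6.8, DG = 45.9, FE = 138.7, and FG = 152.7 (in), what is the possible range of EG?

From triangle DEG: |6.8 − 45.9| < EG < 6.8 + 45.9, i.e. 39.1 < EG < 52.7.
From triangle FEG: 14.0 < EG < 291.4.
Both must hold, so EG lies in the intersection.

39.1 < EG < 52.7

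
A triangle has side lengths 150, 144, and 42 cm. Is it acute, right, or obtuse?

right

Compare the square of the longest side to the sum of squares of the other two: 42² + 144² = 22500 = 150².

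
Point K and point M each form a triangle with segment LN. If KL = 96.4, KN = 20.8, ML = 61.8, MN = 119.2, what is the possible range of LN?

75.6 < LN < 117.2

From triangle KLN: |96.4 − 20.8| < LN < 96.4 + 20.8, i.e. 75.6 < LN < 117.2.
From triangle MLN: 57.4 < LN < 181.0.
Both must hold, so LN lies in the intersection.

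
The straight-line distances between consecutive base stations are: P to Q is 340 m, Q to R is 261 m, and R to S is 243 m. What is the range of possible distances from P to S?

The maximum is all hops collinear in one direction: 340 + 261 + 243 = 844.
The longest hop is 340; the others sum to 504. Since 340 ≤ 504, the path can fold back on itself completely, so the minimum distance is 0.

0 ≤ PS ≤ 844 m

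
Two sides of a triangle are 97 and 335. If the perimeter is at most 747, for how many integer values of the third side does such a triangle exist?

Triangle inequality: 238 < x < 432. Perimeter ≤ 747 gives x ≤ 747 − 97 − 335 = 315.
So 238 < x ≤ 315; integers 239 through 315: 77 values.

77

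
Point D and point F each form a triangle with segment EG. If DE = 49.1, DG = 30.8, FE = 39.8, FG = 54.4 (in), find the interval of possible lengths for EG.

From triangle DEG: |49.1 − 30.8| < EG < 49.1 + 30.8, i.e. 18.3 < EG < 79.9.
From triangle FEG: 14.6 < EG < 94.2.
Both must hold, so EG lies in the intersection.

18.3 < EG < 79.9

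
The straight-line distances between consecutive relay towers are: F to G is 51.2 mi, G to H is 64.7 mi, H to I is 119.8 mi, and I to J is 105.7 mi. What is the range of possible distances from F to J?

0 ≤ FJ ≤ 341.4 mi

The maximum is all hops collinear in one direction: 51.2 + 64.7 + 119.8 + 105.7 = 341.4.
The longest hop is 119.8; the others sum to 221.6. Since 119.8 ≤ 221.6, the path can fold back on itself completely, so the minimum distance is 0.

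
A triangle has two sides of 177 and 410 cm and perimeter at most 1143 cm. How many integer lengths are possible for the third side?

Triangle inequality: 233 < x < 587. Perimeter ≤ 1143 gives x ≤ 1143 − 177 − 410 = 556.
So 233 < x ≤ 556; integers 234 through 556: 323 values.

323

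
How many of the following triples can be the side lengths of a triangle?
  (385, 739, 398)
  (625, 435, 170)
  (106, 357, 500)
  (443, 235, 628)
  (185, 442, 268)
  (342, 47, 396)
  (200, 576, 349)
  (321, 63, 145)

3

(385,398,739): 385+398 > 739 → valid
(170,435,625): 170+435 ≤ 625 → not valid
(106,357,500): 106+357 ≤ 500 → not valid
(235,443,628): 235+443 > 628 → valid
(185,268,442): 185+268 > 442 → valid
(47,342,396): 47+342 ≤ 396 → not valid
(200,349,576): 200+349 ≤ 576 → not valid
(63,145,321): 63+145 ≤ 321 → not valid
3 of the 8 triples form a triangle.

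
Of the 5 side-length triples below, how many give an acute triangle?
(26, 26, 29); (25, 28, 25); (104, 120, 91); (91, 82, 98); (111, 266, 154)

4

(26,26,29): 26²+26² = 1352 > 841 = 29² → acute
(25,28,25): 25²+25² = 1250 > 784 = 28² → acute
(104,120,91): 91²+104² = 19097 > 14400 = 120² → acute
(91,82,98): 82²+91² = 15005 > 9604 = 98² → acute
(111,266,154): 111+154 ≤ 266, not a triangle
4 of the 5 are acute.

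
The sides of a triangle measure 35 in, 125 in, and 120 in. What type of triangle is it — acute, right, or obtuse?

right

Compare the square of the longest side to the sum of squares of the other two: 35² + 120² = 15625 = 125².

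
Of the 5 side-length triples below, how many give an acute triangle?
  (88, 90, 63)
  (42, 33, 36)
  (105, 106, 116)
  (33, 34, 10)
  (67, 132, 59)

4

(88,90,63): 63²+88² = 11713 > 8100 = 90² → acute
(42,33,36): 33²+36² = 2385 > 1764 = 42² → acute
(105,106,116): 105²+106² = 22261 > 13456 = 116² → acute
(33,34,10): 10²+33² = 1189 > 1156 = 34² → acute
(67,132,59): 59+67 ≤ 132, not a triangle
4 of the 5 are acute.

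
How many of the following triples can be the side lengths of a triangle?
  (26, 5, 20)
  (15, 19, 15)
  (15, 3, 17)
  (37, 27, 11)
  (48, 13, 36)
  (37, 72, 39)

5

(5,20,26): 5+20 ≤ 26 → not valid
(15,15,19): 15+15 > 19 → valid
(3,15,17): 3+15 > 17 → valid
(11,27,37): 11+27 > 37 → valid
(13,36,48): 13+36 > 48 → valid
(37,39,72): 37+39 > 72 → valid
5 of the 6 triples form a triangle.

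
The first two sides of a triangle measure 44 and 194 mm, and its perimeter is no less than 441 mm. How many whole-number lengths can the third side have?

35

Triangle inequality: 150 < x < 238. Perimeter ≥ 441 gives x ≥ 441 − 44 − 194 = 203.
So 203 ≤ x < 238; integers 203 through 237: 35 values.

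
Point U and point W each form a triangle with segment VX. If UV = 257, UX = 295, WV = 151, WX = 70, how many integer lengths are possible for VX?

From triangle UVX: 38 < VX < 552.
From triangle WVX: 81 < VX < 221.
Intersection: 81 < VX < 221, so integers 82 through 220: 139 values.

139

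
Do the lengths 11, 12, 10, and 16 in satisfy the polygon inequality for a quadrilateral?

Yes

A quadrilateral exists iff every side is shorter than the sum of the others — equivalently, the longest side is less than the sum of the rest.
Longest side 16 < 33 (sum of the remaining 3), so yes.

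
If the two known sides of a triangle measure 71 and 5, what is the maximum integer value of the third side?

75

The third side must be strictly less than 71 + 5 = 76.
The largest integer below 76 is 75.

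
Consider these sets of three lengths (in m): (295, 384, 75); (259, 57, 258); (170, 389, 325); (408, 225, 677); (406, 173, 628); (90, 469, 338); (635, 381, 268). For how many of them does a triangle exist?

3

(75,295,384): 75+295 ≤ 384 → not valid
(57,258,259): 57+258 > 259 → valid
(170,325,389): 170+325 > 389 → valid
(225,408,677): 225+408 ≤ 677 → not valid
(173,406,628): 173+406 ≤ 628 → not valid
(90,338,469): 90+338 ≤ 469 → not valid
(268,381,635): 268+381 > 635 → valid
3 of the 7 triples form a triangle.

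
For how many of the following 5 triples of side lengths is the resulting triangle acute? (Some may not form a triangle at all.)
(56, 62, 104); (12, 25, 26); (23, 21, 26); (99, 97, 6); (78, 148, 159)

3

(56,62,104): 56²+62² = 6980 < 10816 = 104² → obtuse
(12,25,26): 12²+25² = 769 > 676 = 26² → acute
(23,21,26): 21²+23² = 970 > 676 = 26² → acute
(99,97,6): 6²+97² = 9445 < 9801 = 99² → obtuse
(78,148,159): 78²+148² = 27988 > 25281 = 159² → acute
3 of the 5 are acute.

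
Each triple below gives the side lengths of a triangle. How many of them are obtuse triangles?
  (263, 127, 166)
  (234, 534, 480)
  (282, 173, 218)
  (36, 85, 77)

2

(263,127,166): 127²+166² = 43685 < 69169 = 263² → obtuse
(234,534,480): 234²+480² = 285156 = 534² → right
(282,173,218): 173²+218² = 77453 < 79524 = 282² → obtuse
(36,85,77): 36²+77² = 7225 = 85² → right
2 of the 4 are obtuse.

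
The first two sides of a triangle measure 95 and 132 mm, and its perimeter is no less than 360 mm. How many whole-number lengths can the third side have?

94

Triangle inequality: 37 < x < 227. Perimeter ≥ 360 gives x ≥ 360 − 95 − 132 = 133.
So 133 ≤ x < 227; integers 133 through 226: 94 values.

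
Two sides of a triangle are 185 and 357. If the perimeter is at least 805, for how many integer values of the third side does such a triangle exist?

Triangle inequality: 172 < x < 542. Perimeter ≥ 805 gives x ≥ 805 − 185 − 357 = 263.
So 263 ≤ x < 542; integers 263 through 541: 279 values.

279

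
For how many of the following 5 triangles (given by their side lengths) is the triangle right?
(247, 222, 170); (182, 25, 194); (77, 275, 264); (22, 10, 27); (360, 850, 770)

2

(247,222,170): 170²+222² = 78184 > 61009 = 247² → acute
(182,25,194): 25²+182² = 33749 < 37636 = 194² → obtuse
(77,275,264): 77²+264² = 75625 = 275² → right
(22,10,27): 10²+22² = 584 < 729 = 27² → obtuse
(360,850,770): 360²+770² = 722500 = 850² → right
2 of the 5 are right.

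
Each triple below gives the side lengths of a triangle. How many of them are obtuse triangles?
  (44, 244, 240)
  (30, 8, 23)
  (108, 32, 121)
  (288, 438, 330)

2

(44,244,240): 44²+240² = 59536 = 244² → right
(30,8,23): 8²+23² = 593 < 900 = 30² → obtuse
(108,32,121): 32²+108² = 12688 < 14641 = 121² → obtuse
(288,438,330): 288²+330² = 191844 = 438² → right
2 of the 4 are obtuse.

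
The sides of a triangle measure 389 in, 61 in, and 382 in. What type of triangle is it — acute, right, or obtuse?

Compare the square of the longest side to the sum of squares of the other two: 61² + 382² = 149645 < 151321 = 389².

obtuse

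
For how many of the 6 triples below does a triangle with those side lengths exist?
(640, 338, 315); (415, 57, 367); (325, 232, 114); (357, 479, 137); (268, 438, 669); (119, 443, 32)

5

(315,338,640): 315+338 > 640 → valid
(57,367,415): 57+367 > 415 → valid
(114,232,325): 114+232 > 325 → valid
(137,357,479): 137+357 > 479 → valid
(268,438,669): 268+438 > 669 → valid
(32,119,443): 32+119 ≤ 443 → not valid
5 of the 6 triples form a triangle.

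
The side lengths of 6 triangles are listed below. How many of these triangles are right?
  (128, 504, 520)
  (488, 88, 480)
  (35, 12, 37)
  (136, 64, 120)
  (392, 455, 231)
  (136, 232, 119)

(128,504,520): 128²+504² = 270400 = 520² → right
(488,88,480): 88²+480² = 238144 = 488² → right
(35,12,37): 12²+35² = 1369 = 37² → right
(136,64,120): 64²+120² = 18496 = 136² → right
(392,455,231): 231²+392² = 207025 = 455² → right
(136,232,119): 119²+136² = 32657 < 53824 = 232² → obtuse
5 of the 6 are right.

5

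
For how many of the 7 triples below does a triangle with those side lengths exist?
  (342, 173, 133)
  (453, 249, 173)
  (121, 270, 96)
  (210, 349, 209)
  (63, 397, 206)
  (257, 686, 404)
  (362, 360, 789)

1

(133,173,342): 133+173 ≤ 342 → not valid
(173,249,453): 173+249 ≤ 453 → not valid
(96,121,270): 96+121 ≤ 270 → not valid
(209,210,349): 209+210 > 349 → valid
(63,206,397): 63+206 ≤ 397 → not valid
(257,404,686): 257+404 ≤ 686 → not valid
(360,362,789): 360+362 ≤ 789 → not valid
1 of the 7 triples forms a triangle.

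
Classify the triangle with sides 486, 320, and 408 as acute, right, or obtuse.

Compare the square of the longest side to the sum of squares of the other two: 320² + 408² = 268864 > 236196 = 486².

acute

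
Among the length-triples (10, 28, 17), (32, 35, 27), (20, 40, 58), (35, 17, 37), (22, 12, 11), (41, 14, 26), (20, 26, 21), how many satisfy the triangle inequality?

5

(10,17,28): 10+17 ≤ 28 → not valid
(27,32,35): 27+32 > 35 → valid
(20,40,58): 20+40 > 58 → valid
(17,35,37): 17+35 > 37 → valid
(11,12,22): 11+12 > 22 → valid
(14,26,41): 14+26 ≤ 41 → not valid
(20,21,26): 20+21 > 26 → valid
5 of the 7 triples form a triangle.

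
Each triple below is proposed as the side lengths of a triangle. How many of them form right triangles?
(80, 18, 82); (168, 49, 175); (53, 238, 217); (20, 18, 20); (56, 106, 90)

(80,18,82): 18²+80² = 6724 = 82² → right
(168,49,175): 49²+168² = 30625 = 175² → right
(53,238,217): 53²+217² = 49898 < 56644 = 238² → obtuse
(20,18,20): 18²+20² = 724 > 400 = 20² → acute
(56,106,90): 56²+90² = 11236 = 106² → right
3 of the 5 are right.

3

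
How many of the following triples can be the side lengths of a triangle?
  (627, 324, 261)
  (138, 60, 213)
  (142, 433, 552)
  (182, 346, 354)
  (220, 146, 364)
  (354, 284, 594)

4

(261,324,627): 261+324 ≤ 627 → not valid
(60,138,213): 60+138 ≤ 213 → not valid
(142,433,552): 142+433 > 552 → valid
(182,346,354): 182+346 > 354 → valid
(146,220,364): 146+220 > 364 → valid
(284,354,594): 284+354 > 594 → valid
4 of the 6 triples form a triangle.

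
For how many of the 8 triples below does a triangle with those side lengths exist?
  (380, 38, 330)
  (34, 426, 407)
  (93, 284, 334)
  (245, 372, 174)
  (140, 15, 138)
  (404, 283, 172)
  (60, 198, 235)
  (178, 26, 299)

(38,330,380): 38+330 ≤ 380 → not valid
(34,407,426): 34+407 > 426 → valid
(93,284,334): 93+284 > 334 → valid
(174,245,372): 174+245 > 372 → valid
(15,138,140): 15+138 > 140 → valid
(172,283,404): 172+283 > 404 → valid
(60,198,235): 60+198 > 235 → valid
(26,178,299): 26+178 ≤ 299 → not valid
6 of the 8 triples form a triangle.

6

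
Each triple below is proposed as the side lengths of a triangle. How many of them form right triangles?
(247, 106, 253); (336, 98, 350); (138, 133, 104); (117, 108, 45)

(247,106,253): 106²+247² = 72245 > 64009 = 253² → acute
(336,98,350): 98²+336² = 122500 = 350² → right
(138,133,104): 104²+133² = 28505 > 19044 = 138² → acute
(117,108,45): 45²+108² = 13689 = 117² → right
2 of the 4 are right.

2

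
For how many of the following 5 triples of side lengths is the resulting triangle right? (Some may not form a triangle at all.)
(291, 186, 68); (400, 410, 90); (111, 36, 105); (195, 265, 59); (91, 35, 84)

3

(291,186,68): 68+186 ≤ 291, not a triangle
(400,410,90): 90²+400² = 168100 = 410² → right
(111,36,105): 36²+105² = 12321 = 111² → right
(195,265,59): 59+195 ≤ 265, not a triangle
(91,35,84): 35²+84² = 8281 = 91² → right
3 of the 5 are right.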